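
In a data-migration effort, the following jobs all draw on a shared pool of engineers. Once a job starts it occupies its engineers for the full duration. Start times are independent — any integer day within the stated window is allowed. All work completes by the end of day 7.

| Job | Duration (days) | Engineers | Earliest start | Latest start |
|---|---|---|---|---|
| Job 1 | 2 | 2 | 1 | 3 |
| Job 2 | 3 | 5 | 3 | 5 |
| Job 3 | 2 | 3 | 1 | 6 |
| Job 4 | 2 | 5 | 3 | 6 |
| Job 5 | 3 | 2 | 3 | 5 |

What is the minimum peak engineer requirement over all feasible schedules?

Early-start (Job 1@1, Job 2@3, Job 3@1, Job 4@3, Job 5@3) gives peak 12: d1:5  d2:5  d3:12  d4:12  d5:7  d6:0  d7:0.
Shift Job 4→6.
Schedule Job 1@1, Job 2@3, Job 3@1, Job 4@6, Job 5@3: d1:5  d2:5  d3:7  d4:7  d5:7  d6:5  d7:5 — peak 7.

7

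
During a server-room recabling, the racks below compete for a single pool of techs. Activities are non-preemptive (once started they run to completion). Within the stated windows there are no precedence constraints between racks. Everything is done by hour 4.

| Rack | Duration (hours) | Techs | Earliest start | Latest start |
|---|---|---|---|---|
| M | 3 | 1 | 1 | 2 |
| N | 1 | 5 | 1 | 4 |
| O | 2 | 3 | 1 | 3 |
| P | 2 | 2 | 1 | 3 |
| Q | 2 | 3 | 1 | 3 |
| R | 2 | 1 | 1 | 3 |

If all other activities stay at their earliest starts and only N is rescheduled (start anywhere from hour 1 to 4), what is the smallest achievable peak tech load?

10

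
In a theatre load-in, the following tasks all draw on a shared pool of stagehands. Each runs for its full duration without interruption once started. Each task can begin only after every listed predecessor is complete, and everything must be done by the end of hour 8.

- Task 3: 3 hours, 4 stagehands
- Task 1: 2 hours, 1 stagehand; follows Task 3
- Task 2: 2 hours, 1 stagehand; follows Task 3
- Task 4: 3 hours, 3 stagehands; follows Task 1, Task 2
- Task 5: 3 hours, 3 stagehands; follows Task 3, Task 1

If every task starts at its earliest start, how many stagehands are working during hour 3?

4

At early start, hour 3 has: Task 3.
Demand: 4 = 4.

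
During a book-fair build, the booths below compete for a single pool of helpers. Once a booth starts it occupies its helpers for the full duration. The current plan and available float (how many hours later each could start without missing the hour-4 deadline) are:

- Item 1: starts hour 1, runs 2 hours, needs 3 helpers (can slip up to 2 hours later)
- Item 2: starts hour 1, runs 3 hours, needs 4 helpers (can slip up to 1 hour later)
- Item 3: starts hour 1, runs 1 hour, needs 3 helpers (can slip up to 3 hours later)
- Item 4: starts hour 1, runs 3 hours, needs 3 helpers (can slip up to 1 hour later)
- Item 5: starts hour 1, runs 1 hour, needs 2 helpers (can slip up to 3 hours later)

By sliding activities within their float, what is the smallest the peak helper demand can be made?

Early-start (Item 1@1, Item 2@1, Item 3@1, Item 4@1, Item 5@1) gives peak 15: h1:15  h2:10  h3:7  h4:0.
Shift Item 4→2, Item 5→3.
Schedule Item 1@1, Item 2@1, Item 3@1, Item 4@2, Item 5@3: h1:10  h2:10  h3:9  h4:3 — peak 10.

10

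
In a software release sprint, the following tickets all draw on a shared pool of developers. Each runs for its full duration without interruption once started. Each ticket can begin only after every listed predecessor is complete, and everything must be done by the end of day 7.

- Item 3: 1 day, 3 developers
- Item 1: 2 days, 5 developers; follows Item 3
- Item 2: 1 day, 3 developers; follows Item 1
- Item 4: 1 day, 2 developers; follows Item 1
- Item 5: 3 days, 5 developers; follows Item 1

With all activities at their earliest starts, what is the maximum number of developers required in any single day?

10

Early-start schedule: Item 3@1, Item 1@2, Item 2@4, Item 4@4, Item 5@4.
Load per day: day 1: 3, day 2: 5, day 3: 5, day 4: 10, day 5: 5, day 6: 5, day 7: 0.
Peak is 10.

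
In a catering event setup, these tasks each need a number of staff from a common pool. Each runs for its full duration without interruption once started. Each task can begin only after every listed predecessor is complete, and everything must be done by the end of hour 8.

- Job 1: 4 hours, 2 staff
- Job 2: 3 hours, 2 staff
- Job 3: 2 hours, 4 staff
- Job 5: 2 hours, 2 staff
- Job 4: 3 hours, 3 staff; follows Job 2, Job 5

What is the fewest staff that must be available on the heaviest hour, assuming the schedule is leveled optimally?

5

Early-start (Job 1@1, Job 2@1, Job 3@1, Job 5@1, Job 4@4) gives peak 10: h1:10  h2:10  h3:4  h4:5  h5:3  h6:3  h7:0  h8:0.
Shift Job 1→3, Job 3→7.
Schedule Job 1@3, Job 2@1, Job 3@7, Job 5@1, Job 4@4: h1:4  h2:4  h3:4  h4:5  h5:5  h6:5  h7:4  h8:4 — peak 5.
Total staffer-hours = 35 over 8 hours ⇒ peak ≥ ⌈35/8⌉ = 5, so 5 is optimal.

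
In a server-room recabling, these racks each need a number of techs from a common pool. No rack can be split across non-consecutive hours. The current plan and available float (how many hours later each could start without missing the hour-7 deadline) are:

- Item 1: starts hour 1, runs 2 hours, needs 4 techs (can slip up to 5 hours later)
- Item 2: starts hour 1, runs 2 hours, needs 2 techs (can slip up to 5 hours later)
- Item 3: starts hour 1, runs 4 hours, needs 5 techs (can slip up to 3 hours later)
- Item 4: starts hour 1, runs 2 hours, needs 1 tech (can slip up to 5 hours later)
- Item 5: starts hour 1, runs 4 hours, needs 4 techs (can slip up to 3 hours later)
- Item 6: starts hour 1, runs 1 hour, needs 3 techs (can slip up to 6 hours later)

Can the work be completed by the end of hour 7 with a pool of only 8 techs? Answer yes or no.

no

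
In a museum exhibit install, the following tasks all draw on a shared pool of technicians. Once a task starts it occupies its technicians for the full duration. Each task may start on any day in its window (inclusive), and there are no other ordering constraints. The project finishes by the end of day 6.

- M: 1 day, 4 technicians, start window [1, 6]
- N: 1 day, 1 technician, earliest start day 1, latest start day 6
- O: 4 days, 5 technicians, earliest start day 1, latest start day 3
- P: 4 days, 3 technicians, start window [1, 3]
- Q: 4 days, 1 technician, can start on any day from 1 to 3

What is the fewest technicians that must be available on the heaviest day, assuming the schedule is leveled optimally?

9

Early-start (M@1, N@1, O@1, P@1, Q@1) gives peak 14: d1:14  d2:9  d3:9  d4:9  d5:0  d6:0.
Shift O→2.
Schedule M@1, N@1, O@2, P@1, Q@1: d1:9  d2:9  d3:9  d4:9  d5:5  d6:0 — peak 9.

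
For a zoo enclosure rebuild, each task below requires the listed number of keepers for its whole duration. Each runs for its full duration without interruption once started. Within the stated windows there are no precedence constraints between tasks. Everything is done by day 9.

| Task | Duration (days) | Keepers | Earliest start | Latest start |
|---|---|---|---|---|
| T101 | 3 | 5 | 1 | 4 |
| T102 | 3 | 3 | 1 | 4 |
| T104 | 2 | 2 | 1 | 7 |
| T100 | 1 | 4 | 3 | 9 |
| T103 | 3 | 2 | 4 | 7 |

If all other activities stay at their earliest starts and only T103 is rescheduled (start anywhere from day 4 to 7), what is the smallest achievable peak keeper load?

12

T103@4: d1:10  d2:10  d3:12  d4:2  d5:2  d6:2  d7:0  d8:0  d9:0 → peak 12
T103@5: d1:10  d2:10  d3:12  d4:0  d5:2  d6:2  d7:2  d8:0  d9:0 → peak 12
T103@6: d1:10  d2:10  d3:12  d4:0  d5:0  d6:2  d7:2  d8:2  d9:0 → peak 12
T103@7: d1:10  d2:10  d3:12  d4:0  d5:0  d6:0  d7:2  d8:2  d9:2 → peak 12
Best is T103@4, peak 12.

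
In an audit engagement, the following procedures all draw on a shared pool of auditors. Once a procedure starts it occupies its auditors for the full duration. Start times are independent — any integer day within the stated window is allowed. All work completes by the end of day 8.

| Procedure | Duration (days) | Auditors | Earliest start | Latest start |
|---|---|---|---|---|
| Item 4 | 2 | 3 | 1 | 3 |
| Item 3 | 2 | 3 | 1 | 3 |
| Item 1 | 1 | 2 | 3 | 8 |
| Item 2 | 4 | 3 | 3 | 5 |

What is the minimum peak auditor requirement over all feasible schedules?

Early-start (Item 4@1, Item 3@1, Item 1@3, Item 2@3) gives peak 6: d1:6  d2:6  d3:5  d4:3  d5:3  d6:3  d7:0  d8:0.
Shift Item 3→3, Item 2→5.
Schedule Item 4@1, Item 3@3, Item 1@3, Item 2@5: d1:3  d2:3  d3:5  d4:3  d5:3  d6:3  d7:3  d8:3 — peak 5.

5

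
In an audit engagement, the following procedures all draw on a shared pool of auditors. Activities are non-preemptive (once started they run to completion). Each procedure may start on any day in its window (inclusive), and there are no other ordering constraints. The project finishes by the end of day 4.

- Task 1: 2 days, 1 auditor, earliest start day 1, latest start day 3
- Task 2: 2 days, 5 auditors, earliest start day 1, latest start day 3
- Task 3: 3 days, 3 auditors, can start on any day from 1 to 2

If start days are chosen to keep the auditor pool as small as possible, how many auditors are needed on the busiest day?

Early-start (Task 1@1, Task 2@1, Task 3@1) gives peak 9: d1:9  d2:9  d3:3  d4:0.
Shift Task 2→3.
Schedule Task 1@1, Task 2@3, Task 3@1: d1:4  d2:4  d3:8  d4:5 — peak 8.
No arrangement of the 18 feasible schedules does better.

8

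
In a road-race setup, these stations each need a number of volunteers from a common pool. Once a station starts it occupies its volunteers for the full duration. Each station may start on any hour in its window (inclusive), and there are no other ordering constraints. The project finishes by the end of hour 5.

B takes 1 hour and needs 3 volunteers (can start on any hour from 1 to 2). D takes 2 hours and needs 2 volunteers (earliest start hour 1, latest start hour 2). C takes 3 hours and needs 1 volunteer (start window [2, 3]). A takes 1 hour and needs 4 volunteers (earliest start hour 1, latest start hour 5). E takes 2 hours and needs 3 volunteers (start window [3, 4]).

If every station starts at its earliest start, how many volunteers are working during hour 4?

4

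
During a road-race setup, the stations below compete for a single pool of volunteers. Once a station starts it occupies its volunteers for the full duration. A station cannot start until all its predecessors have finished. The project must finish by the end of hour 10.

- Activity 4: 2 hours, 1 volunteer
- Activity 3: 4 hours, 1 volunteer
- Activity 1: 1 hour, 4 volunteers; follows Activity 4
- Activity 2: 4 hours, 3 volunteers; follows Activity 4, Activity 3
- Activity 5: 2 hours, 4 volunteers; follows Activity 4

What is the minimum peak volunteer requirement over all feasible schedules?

Early-start (Activity 4@1, Activity 3@1, Activity 1@3, Activity 2@5, Activity 5@3) gives peak 9: h1:2  h2:2  h3:9  h4:5  h5:3  h6:3  h7:3  h8:3  h9:0  h10:0.
Shift Activity 5→9.
Schedule Activity 4@1, Activity 3@1, Activity 1@3, Activity 2@5, Activity 5@9: h1:2  h2:2  h3:5  h4:1  h5:3  h6:3  h7:3  h8:3  h9:4  h10:4 — peak 5.

5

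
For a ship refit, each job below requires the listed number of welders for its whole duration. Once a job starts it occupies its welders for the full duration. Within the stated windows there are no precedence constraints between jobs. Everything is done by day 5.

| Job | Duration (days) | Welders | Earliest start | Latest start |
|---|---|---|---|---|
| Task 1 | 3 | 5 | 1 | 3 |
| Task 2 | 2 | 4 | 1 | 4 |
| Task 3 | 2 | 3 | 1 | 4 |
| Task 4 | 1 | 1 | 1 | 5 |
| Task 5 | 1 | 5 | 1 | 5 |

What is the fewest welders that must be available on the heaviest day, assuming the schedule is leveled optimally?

9

Early-start (Task 1@1, Task 2@1, Task 3@1, Task 4@1, Task 5@1) gives peak 18: d1:18  d2:12  d3:5  d4:0  d5:0.
Shift Task 3→3, Task 4→3, Task 5→4.
Schedule Task 1@1, Task 2@1, Task 3@3, Task 4@3, Task 5@4: d1:9  d2:9  d3:9  d4:8  d5:0 — peak 9.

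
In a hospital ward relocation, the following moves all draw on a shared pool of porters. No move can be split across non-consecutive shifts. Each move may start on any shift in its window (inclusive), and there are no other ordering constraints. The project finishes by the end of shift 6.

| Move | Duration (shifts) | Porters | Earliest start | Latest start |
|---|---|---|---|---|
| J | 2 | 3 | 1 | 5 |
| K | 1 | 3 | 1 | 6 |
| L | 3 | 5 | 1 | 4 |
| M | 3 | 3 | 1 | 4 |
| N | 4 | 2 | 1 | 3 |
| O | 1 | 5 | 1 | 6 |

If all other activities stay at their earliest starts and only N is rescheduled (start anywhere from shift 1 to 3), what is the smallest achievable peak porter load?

19

N@1: s1:21  s2:13  s3:10  s4:2  s5:0  s6:0 → peak 21
N@2: s1:19  s2:13  s3:10  s4:2  s5:2  s6:0 → peak 19
N@3: s1:19  s2:11  s3:10  s4:2  s5:2  s6:2 → peak 19
Best is N@2, peak 19.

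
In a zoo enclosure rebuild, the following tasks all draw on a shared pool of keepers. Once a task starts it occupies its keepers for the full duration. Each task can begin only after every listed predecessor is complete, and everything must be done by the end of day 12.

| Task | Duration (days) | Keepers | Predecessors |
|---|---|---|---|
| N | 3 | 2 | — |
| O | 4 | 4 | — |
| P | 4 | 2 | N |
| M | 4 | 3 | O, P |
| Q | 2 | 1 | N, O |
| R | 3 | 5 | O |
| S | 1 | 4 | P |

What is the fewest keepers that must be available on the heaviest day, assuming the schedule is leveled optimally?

7

Early-start (N@1, O@1, P@4, M@8, Q@5, R@5, S@8) gives peak 8: d1:6  d2:6  d3:6  d4:6  d5:8  d6:8  d7:7  d8:7  d9:3  d10:3  d11:3  d12:0.
Shift Q→8, S→10.
Schedule N@1, O@1, P@4, M@8, Q@8, R@5, S@10: d1:6  d2:6  d3:6  d4:6  d5:7  d6:7  d7:7  d8:4  d9:4  d10:7  d11:3  d12:0 — peak 7.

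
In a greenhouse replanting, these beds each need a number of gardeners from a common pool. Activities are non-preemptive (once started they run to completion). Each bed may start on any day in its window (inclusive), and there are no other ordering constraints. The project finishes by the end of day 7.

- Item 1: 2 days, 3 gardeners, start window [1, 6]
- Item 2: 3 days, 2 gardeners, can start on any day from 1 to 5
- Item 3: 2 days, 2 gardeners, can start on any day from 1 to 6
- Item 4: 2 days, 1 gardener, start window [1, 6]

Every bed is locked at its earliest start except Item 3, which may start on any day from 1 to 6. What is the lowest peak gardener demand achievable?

6

Item 3@1: d1:8  d2:8  d3:2  d4:0  d5:0  d6:0  d7:0 → peak 8
Item 3@2: d1:6  d2:8  d3:4  d4:0  d5:0  d6:0  d7:0 → peak 8
Item 3@3: d1:6  d2:6  d3:4  d4:2  d5:0  d6:0  d7:0 → peak 6
Item 3@4: d1:6  d2:6  d3:2  d4:2  d5:2  d6:0  d7:0 → peak 6
Item 3@5: d1:6  d2:6  d3:2  d4:0  d5:2  d6:2  d7:0 → peak 6
Item 3@6: d1:6  d2:6  d3:2  d4:0  d5:0  d6:2  d7:2 → peak 6
Best is Item 3@3, peak 6.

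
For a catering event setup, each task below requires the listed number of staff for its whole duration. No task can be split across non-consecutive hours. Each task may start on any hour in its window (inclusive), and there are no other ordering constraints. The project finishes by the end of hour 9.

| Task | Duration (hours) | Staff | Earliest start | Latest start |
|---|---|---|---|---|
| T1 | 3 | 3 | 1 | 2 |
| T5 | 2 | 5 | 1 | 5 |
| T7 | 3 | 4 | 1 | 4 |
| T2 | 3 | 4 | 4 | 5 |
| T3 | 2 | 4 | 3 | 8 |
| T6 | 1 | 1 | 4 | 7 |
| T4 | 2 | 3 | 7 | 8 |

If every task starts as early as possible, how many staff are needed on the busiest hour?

12

Early-start schedule: T1@1, T5@1, T7@1, T2@4, T3@3, T6@4, T4@7.
Load per hour: hour 1: 12, hour 2: 12, hour 3: 11, hour 4: 9, hour 5: 4, hour 6: 4, hour 7: 3, hour 8: 3, hour 9: 0.
Peak is 12.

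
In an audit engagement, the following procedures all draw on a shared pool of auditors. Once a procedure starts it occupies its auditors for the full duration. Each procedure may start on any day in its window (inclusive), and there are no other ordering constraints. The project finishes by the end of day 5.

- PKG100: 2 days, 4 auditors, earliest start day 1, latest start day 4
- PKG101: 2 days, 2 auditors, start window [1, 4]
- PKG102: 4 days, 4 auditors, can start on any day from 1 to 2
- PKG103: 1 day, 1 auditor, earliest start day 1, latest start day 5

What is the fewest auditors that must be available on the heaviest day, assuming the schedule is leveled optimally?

Early-start (PKG100@1, PKG101@1, PKG102@1, PKG103@1) gives peak 11: d1:11  d2:10  d3:4  d4:4  d5:0.
Shift PKG101→3, PKG103→3.
Schedule PKG100@1, PKG101@3, PKG102@1, PKG103@3: d1:8  d2:8  d3:7  d4:6  d5:0 — peak 8.

8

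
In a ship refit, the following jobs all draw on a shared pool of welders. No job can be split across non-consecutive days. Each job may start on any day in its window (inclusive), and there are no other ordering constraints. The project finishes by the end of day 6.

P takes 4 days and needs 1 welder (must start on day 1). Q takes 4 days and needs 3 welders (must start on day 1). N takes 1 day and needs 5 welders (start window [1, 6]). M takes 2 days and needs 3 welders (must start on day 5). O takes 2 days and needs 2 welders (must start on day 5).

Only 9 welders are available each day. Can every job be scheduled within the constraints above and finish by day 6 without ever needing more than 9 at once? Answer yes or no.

Schedule P@1, Q@1, N@1, M@5, O@5: d1:9  d2:4  d3:4  d4:4  d5:5  d6:5 — peak 9 ≤ 9.

yes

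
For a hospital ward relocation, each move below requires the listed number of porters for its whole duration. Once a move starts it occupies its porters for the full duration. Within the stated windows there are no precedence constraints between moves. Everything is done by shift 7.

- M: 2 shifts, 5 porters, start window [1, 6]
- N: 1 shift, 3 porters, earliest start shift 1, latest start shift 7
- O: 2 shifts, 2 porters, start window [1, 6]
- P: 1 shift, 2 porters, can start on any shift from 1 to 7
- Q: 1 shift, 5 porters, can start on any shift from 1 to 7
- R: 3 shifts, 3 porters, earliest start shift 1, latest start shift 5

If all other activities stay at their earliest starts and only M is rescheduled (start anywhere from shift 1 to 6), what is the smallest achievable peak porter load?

15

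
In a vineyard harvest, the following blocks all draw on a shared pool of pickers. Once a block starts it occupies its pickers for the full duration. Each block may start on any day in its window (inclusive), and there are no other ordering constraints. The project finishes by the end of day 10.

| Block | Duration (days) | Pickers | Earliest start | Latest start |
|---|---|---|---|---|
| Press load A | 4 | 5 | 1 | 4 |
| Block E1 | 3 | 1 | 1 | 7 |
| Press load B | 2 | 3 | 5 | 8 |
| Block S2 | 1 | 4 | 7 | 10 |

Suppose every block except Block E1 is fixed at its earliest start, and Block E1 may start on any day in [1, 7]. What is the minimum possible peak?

5

Block E1@1: d1:6  d2:6  d3:6  d4:5  d5:3  d6:3  d7:4  d8:0  d9:0  d10:0 → peak 6
Block E1@2: d1:5  d2:6  d3:6  d4:6  d5:3  d6:3  d7:4  d8:0  d9:0  d10:0 → peak 6
Block E1@3: d1:5  d2:5  d3:6  d4:6  d5:4  d6:3  d7:4  d8:0  d9:0  d10:0 → peak 6
Block E1@4: d1:5  d2:5  d3:5  d4:6  d5:4  d6:4  d7:4  d8:0  d9:0  d10:0 → peak 6
Block E1@5: d1:5  d2:5  d3:5  d4:5  d5:4  d6:4  d7:5  d8:0  d9:0  d10:0 → peak 5
Block E1@6: d1:5  d2:5  d3:5  d4:5  d5:3  d6:4  d7:5  d8:1  d9:0  d10:0 → peak 5
Block E1@7: d1:5  d2:5  d3:5  d4:5  d5:3  d6:3  d7:5  d8:1  d9:1  d10:0 → peak 5
Best is Block E1@5, peak 5.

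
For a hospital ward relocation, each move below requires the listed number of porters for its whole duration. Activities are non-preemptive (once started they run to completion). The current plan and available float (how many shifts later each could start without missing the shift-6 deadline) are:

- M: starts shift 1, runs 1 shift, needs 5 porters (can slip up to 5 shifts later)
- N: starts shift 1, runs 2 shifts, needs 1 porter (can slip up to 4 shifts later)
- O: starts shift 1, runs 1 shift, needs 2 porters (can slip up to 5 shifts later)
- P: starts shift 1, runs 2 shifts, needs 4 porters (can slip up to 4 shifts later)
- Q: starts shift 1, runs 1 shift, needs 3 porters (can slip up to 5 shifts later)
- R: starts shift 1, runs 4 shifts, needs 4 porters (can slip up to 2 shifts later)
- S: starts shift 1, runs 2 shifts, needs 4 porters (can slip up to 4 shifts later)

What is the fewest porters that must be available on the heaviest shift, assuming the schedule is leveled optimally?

8

Early-start (M@1, N@1, O@1, P@1, Q@1, R@1, S@1) gives peak 23: s1:23  s2:13  s3:4  s4:4  s5:0  s6:0.
Shift P→2, Q→2, R→3, S→4.
Schedule M@1, N@1, O@1, P@2, Q@2, R@3, S@4: s1:8  s2:8  s3:8  s4:8  s5:8  s6:4 — peak 8.
Total porter-shifts = 44 over 6 shifts ⇒ peak ≥ ⌈44/6⌉ = 8, so 8 is optimal.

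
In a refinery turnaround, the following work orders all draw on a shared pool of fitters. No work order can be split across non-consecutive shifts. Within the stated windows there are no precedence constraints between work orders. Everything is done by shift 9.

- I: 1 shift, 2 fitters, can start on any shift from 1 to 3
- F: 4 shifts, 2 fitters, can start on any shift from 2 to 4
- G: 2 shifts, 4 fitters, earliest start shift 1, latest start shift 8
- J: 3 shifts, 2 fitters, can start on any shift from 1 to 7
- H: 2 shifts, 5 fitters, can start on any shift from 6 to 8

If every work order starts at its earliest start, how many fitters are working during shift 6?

5

At early start, shift 6 has: H.
Demand: 5 = 5.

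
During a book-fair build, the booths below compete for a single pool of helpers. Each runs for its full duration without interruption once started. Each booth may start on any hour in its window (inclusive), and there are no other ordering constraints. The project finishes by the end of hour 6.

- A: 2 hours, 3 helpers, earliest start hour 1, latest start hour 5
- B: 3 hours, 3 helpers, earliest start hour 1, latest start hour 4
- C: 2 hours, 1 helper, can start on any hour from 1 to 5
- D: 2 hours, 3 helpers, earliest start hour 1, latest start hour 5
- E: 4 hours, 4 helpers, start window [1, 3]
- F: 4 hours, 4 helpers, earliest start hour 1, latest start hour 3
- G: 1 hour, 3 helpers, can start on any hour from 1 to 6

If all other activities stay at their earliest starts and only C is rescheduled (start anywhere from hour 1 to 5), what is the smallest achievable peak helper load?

20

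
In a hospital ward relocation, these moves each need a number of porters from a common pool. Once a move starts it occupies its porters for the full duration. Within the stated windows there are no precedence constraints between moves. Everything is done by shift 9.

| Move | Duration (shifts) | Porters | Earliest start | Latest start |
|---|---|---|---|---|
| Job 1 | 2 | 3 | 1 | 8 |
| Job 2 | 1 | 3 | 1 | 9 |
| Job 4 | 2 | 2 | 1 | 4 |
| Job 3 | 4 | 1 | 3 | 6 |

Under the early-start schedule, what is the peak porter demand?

8

Early-start schedule: Job 1@1, Job 2@1, Job 4@1, Job 3@3.
Load per shift: shift 1: 8, shift 2: 5, shift 3: 1, shift 4: 1, shift 5: 1, shift 6: 1, shift 7: 0, shift 8: 0, shift 9: 0.
Peak is 8.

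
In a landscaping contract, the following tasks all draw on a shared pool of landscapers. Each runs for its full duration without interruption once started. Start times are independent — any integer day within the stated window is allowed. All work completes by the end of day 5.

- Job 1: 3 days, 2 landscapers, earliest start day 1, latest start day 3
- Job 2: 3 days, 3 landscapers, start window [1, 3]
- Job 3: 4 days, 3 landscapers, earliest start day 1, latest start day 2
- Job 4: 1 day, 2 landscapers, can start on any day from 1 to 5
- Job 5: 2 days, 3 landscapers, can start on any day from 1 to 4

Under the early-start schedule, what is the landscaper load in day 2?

At early start, day 2 has: Job 1, Job 2, Job 3, Job 5.
Demand: 2 + 3 + 3 + 3 = 11.

11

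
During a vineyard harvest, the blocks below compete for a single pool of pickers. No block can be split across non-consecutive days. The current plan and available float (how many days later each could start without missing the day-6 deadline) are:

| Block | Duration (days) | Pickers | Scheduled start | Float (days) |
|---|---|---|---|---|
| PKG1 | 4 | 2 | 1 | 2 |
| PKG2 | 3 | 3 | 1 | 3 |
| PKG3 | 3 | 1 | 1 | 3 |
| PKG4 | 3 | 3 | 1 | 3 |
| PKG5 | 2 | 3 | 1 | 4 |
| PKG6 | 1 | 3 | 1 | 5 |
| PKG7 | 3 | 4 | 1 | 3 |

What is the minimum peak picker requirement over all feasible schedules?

9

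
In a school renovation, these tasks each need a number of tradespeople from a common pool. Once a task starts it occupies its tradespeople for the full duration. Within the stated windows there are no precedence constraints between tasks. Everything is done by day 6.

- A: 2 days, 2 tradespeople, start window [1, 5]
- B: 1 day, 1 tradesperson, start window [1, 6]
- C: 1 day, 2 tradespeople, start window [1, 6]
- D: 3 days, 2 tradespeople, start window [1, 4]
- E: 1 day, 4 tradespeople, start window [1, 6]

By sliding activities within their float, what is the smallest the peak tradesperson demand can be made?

4

Early-start (A@1, B@1, C@1, D@1, E@1) gives peak 11: d1:11  d2:4  d3:2  d4:0  d5:0  d6:0.
Shift C→2, D→3, E→6.
Schedule A@1, B@1, C@2, D@3, E@6: d1:3  d2:4  d3:2  d4:2  d5:2  d6:4 — peak 4.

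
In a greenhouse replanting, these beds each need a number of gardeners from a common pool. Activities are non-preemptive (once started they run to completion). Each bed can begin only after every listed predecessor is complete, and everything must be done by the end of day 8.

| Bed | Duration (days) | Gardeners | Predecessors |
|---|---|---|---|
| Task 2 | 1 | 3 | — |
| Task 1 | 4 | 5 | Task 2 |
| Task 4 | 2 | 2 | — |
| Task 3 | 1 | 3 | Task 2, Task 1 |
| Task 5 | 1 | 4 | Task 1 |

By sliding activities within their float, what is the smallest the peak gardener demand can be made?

Early-start (Task 2@1, Task 1@2, Task 4@1, Task 3@6, Task 5@6) gives peak 7: d1:5  d2:7  d3:5  d4:5  d5:5  d6:7  d7:0  d8:0.
Shift Task 4→6, Task 5→8.
Schedule Task 2@1, Task 1@2, Task 4@6, Task 3@6, Task 5@8: d1:3  d2:5  d3:5  d4:5  d5:5  d6:5  d7:2  d8:4 — peak 5.
Total gardener-days = 34 over 8 days ⇒ peak ≥ ⌈34/8⌉ = 5, so 5 is optimal.

5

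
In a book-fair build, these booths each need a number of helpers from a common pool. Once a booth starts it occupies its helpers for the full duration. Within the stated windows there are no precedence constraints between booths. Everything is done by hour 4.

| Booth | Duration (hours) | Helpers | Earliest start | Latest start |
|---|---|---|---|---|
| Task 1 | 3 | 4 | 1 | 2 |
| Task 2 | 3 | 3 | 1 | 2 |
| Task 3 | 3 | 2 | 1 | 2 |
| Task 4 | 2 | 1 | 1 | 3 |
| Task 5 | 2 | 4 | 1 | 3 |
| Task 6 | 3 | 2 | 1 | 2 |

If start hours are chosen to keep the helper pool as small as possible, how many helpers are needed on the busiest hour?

15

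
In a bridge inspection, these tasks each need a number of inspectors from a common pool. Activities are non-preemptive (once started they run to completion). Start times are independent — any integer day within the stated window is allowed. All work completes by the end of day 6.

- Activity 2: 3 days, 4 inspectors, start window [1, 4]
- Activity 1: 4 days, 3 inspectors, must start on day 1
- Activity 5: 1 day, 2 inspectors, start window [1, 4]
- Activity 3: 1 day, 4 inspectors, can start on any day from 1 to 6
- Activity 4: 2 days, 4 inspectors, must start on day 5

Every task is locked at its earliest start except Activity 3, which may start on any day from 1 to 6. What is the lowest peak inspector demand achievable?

9

Activity 3@1: d1:13  d2:7  d3:7  d4:3  d5:4  d6:4 → peak 13
Activity 3@2: d1:9  d2:11  d3:7  d4:3  d5:4  d6:4 → peak 11
Activity 3@3: d1:9  d2:7  d3:11  d4:3  d5:4  d6:4 → peak 11
Activity 3@4: d1:9  d2:7  d3:7  d4:7  d5:4  d6:4 → peak 9
Activity 3@5: d1:9  d2:7  d3:7  d4:3  d5:8  d6:4 → peak 9
Activity 3@6: d1:9  d2:7  d3:7  d4:3  d5:4  d6:8 → peak 9
Best is Activity 3@4, peak 9.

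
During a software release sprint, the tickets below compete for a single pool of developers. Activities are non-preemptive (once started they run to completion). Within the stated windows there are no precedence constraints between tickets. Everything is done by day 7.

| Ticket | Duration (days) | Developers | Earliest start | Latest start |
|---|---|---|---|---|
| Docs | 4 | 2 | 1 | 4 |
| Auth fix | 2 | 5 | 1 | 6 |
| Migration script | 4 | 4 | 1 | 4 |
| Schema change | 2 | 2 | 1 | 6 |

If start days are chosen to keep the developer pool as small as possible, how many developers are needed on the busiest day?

Early-start (Docs@1, Auth fix@1, Migration script@1, Schema change@1) gives peak 13: d1:13  d2:13  d3:6  d4:6  d5:0  d6:0  d7:0.
Shift Migration script→3, Schema change→5.
Schedule Docs@1, Auth fix@1, Migration script@3, Schema change@5: d1:7  d2:7  d3:6  d4:6  d5:6  d6:6  d7:0 — peak 7.

7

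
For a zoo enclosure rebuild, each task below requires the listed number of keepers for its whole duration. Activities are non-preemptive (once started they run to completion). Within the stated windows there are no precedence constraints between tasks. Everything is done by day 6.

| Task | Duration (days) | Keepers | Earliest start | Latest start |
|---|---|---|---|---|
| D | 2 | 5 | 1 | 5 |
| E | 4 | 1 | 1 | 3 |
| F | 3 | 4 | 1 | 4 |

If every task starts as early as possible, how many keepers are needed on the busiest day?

Early-start schedule: D@1, E@1, F@1.
Load per day: day 1: 10, day 2: 10, day 3: 5, day 4: 1, day 5: 0, day 6: 0.
Peak is 10.

10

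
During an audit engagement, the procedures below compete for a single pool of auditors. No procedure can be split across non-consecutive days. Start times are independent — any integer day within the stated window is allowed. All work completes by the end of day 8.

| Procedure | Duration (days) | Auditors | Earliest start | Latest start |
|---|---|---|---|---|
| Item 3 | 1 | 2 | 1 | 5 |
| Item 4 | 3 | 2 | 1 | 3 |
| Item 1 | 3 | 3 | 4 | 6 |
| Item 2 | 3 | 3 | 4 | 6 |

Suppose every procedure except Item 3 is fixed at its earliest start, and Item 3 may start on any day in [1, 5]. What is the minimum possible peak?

6

Item 3@1: d1:4  d2:2  d3:2  d4:6  d5:6  d6:6  d7:0  d8:0 → peak 6
Item 3@2: d1:2  d2:4  d3:2  d4:6  d5:6  d6:6  d7:0  d8:0 → peak 6
Item 3@3: d1:2  d2:2  d3:4  d4:6  d5:6  d6:6  d7:0  d8:0 → peak 6
Item 3@4: d1:2  d2:2  d3:2  d4:8  d5:6  d6:6  d7:0  d8:0 → peak 8
Item 3@5: d1:2  d2:2  d3:2  d4:6  d5:8  d6:6  d7:0  d8:0 → peak 8
Best is Item 3@1, peak 6.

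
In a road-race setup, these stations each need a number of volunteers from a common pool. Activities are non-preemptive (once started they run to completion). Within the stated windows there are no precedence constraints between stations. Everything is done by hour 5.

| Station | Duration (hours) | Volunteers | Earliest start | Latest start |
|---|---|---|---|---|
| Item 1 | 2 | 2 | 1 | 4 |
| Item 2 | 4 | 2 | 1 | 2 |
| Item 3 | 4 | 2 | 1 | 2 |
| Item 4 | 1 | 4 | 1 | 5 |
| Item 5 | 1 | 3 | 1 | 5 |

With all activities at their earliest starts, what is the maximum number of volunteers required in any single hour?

13

Early-start schedule: Item 1@1, Item 2@1, Item 3@1, Item 4@1, Item 5@1.
Load per hour: hour 1: 13, hour 2: 6, hour 3: 4, hour 4: 4, hour 5: 0.
Peak is 13.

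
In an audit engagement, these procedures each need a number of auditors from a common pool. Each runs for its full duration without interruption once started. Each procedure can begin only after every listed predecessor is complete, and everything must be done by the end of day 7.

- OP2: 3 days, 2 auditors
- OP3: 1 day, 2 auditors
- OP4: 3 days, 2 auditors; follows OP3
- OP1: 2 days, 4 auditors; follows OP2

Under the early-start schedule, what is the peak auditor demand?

6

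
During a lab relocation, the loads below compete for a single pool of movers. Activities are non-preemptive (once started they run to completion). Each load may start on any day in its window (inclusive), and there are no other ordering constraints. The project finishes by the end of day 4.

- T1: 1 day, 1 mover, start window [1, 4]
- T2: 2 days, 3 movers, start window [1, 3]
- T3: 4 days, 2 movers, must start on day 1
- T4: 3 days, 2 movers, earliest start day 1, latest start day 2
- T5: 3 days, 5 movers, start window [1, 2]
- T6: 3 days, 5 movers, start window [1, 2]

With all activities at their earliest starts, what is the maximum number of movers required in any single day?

Early-start schedule: T1@1, T2@1, T3@1, T4@1, T5@1, T6@1.
Load per day: day 1: 18, day 2: 17, day 3: 14, day 4: 2.
Peak is 18.

18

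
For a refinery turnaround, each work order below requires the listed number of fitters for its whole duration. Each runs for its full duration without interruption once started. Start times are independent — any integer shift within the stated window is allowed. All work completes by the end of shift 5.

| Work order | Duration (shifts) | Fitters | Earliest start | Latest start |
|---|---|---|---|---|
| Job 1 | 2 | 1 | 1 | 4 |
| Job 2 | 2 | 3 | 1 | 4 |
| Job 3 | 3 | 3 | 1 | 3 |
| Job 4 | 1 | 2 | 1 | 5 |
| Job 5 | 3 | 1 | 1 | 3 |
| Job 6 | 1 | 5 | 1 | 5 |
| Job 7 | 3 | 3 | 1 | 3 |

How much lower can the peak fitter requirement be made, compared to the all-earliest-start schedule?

10

Early-start peak: s1:18  s2:11  s3:7  s4:0  s5:0 ⇒ 18.
Leveled (Job 1@1, Job 2@1, Job 3@1, Job 4@4, Job 5@1, Job 6@5, Job 7@3): s1:8  s2:8  s3:7  s4:5  s5:8 ⇒ 8.
Reduction 18 − 8 = 10.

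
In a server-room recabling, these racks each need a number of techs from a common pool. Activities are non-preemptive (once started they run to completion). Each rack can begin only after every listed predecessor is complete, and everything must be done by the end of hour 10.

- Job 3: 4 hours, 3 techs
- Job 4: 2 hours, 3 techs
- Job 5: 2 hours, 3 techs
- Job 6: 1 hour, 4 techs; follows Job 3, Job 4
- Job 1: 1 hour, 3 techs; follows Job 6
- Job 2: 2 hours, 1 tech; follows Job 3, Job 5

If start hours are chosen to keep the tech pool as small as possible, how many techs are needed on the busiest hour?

4

Early-start (Job 3@1, Job 4@1, Job 5@1, Job 6@5, Job 1@6, Job 2@5) gives peak 9: h1:9  h2:9  h3:3  h4:3  h5:5  h6:4  h7:0  h8:0  h9:0  h10:0.
Shift Job 4→7, Job 5→5, Job 6→9, Job 1→10, Job 2→7.
Schedule Job 3@1, Job 4@7, Job 5@5, Job 6@9, Job 1@10, Job 2@7: h1:3  h2:3  h3:3  h4:3  h5:3  h6:3  h7:4  h8:4  h9:4  h10:3 — peak 4.
Total tech-hours = 33 over 10 hours ⇒ peak ≥ ⌈33/10⌉ = 4, so 4 is optimal.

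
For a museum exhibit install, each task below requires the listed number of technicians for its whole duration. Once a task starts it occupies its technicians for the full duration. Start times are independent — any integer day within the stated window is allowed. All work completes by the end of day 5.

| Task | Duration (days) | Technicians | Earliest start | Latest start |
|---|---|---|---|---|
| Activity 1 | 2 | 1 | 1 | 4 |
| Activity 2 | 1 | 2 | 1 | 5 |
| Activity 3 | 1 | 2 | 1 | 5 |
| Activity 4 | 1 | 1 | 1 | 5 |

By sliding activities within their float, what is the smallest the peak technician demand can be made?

Early-start (Activity 1@1, Activity 2@1, Activity 3@1, Activity 4@1) gives peak 6: d1:6  d2:1  d3:0  d4:0  d5:0.
Shift Activity 2→3, Activity 3→4.
Schedule Activity 1@1, Activity 2@3, Activity 3@4, Activity 4@1: d1:2  d2:1  d3:2  d4:2  d5:0 — peak 2.
Total technician-days = 7 over 5 days ⇒ peak ≥ ⌈7/5⌉ = 2, so 2 is optimal.

2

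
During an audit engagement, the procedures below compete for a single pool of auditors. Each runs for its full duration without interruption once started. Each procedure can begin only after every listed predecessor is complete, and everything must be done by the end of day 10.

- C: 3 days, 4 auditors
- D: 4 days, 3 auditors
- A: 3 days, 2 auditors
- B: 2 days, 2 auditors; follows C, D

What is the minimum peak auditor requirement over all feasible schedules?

Early-start (C@1, D@1, A@1, B@5) gives peak 9: d1:9  d2:9  d3:9  d4:3  d5:2  d6:2  d7:0  d8:0  d9:0  d10:0.
Shift D→4, A→8, B→8.
Schedule C@1, D@4, A@8, B@8: d1:4  d2:4  d3:4  d4:3  d5:3  d6:3  d7:3  d8:4  d9:4  d10:2 — peak 4.
Total auditor-days = 34 over 10 days ⇒ peak ≥ ⌈34/10⌉ = 4, so 4 is optimal.

4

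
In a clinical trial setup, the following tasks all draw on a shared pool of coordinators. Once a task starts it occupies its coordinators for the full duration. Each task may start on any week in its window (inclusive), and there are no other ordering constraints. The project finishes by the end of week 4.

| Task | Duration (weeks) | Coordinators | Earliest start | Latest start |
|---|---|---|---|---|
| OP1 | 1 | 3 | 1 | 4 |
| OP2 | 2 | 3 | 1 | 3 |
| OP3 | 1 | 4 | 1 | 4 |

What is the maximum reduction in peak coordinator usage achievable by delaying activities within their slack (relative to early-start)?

6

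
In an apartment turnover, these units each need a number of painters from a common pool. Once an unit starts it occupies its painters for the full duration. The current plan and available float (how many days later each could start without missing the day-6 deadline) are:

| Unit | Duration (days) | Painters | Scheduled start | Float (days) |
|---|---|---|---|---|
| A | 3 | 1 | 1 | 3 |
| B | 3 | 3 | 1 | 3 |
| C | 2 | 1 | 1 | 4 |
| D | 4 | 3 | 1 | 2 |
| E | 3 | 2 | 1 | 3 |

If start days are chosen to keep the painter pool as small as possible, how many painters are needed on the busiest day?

Early-start (A@1, B@1, C@1, D@1, E@1) gives peak 10: d1:10  d2:10  d3:9  d4:3  d5:0  d6:0.
Shift B→4, D→3.
Schedule A@1, B@4, C@1, D@3, E@1: d1:4  d2:4  d3:6  d4:6  d5:6  d6:6 — peak 6.
Total painter-days = 32 over 6 days ⇒ peak ≥ ⌈32/6⌉ = 6, so 6 is optimal.

6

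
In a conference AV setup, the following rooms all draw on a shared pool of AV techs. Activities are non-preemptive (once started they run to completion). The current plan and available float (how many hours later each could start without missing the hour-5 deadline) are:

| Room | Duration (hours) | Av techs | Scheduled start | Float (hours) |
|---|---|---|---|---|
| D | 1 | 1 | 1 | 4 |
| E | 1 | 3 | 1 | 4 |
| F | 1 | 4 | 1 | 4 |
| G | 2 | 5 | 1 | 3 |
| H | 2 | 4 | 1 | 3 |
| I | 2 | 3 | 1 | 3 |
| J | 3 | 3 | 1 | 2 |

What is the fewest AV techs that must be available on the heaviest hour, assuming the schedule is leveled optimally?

9

Early-start (D@1, E@1, F@1, G@1, H@1, I@1, J@1) gives peak 23: h1:23  h2:15  h3:3  h4:0  h5:0.
Shift E→2, G→4, H→4, I→2.
Schedule D@1, E@2, F@1, G@4, H@4, I@2, J@1: h1:8  h2:9  h3:6  h4:9  h5:9 — peak 9.
Total AV tech-hours = 41 over 5 hours ⇒ peak ≥ ⌈41/5⌉ = 9, so 9 is optimal.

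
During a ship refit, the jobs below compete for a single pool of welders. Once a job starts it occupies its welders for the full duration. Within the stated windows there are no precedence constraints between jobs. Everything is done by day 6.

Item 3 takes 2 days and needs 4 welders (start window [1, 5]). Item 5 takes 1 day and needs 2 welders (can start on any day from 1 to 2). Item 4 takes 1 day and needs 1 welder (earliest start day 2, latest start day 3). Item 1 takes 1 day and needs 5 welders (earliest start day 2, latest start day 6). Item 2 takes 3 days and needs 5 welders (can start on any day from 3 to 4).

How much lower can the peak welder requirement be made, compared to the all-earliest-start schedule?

Early-start peak: d1:6  d2:10  d3:5  d4:5  d5:5  d6:0 ⇒ 10.
Leveled (Item 3@1, Item 5@1, Item 4@2, Item 1@3, Item 2@4): d1:6  d2:5  d3:5  d4:5  d5:5  d6:5 ⇒ 6.
Reduction 10 − 6 = 4.

4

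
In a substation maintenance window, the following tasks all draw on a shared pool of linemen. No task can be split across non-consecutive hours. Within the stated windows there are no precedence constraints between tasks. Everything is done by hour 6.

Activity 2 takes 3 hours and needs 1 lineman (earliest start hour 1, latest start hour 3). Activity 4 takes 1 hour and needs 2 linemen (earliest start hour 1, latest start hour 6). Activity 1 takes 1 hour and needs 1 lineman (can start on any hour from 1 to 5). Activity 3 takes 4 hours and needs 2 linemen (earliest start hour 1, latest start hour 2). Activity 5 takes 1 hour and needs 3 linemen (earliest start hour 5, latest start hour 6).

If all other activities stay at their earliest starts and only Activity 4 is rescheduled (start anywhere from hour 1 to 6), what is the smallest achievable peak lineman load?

4

Activity 4@1: h1:6  h2:3  h3:3  h4:2  h5:3  h6:0 → peak 6
Activity 4@2: h1:4  h2:5  h3:3  h4:2  h5:3  h6:0 → peak 5
Activity 4@3: h1:4  h2:3  h3:5  h4:2  h5:3  h6:0 → peak 5
Activity 4@4: h1:4  h2:3  h3:3  h4:4  h5:3  h6:0 → peak 4
Activity 4@5: h1:4  h2:3  h3:3  h4:2  h5:5  h6:0 → peak 5
Activity 4@6: h1:4  h2:3  h3:3  h4:2  h5:3  h6:2 → peak 4
Best is Activity 4@4, peak 4.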